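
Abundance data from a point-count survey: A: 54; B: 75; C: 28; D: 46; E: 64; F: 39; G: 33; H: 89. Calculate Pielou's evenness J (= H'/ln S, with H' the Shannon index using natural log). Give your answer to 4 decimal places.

Total N = 54+75+28+46+64+39+33+89 = 428, so the proportions are 0.126168, 0.175234, 0.065421, 0.107477, 0.149533, 0.091121, 0.077103, 0.207944 (working shown to 6 dp, full precision carried).
H' = −Σ pᵢ ln pᵢ = −((-0.261186) + (-0.305193) + (-0.178397) + (-0.239725) + (-0.284148) + (-0.218287) + (-0.197585) + (-0.326573)) = 2.011093.
With S = 8 species, ln S = 2.079442, so J = 2.011093/2.079442 = 0.967131, i.e. 0.9671 to 4 decimal places.

0.9671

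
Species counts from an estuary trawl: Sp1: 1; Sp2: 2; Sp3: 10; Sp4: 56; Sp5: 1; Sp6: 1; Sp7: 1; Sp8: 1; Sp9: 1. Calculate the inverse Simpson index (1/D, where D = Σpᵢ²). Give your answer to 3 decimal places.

Total N = 1+2+10+56+1+1+1+1+1 = 74, so the proportions are 0.013514, 0.027027, 0.135135, 0.756757, 0.013514, 0.013514, 0.013514, 0.013514, 0.013514 (working shown to 6 dp, full precision carried).
D = 0.013514² + 0.027027² + 0.135135² + 0.756757² + 0.013514² + 0.013514² + 0.013514² + 0.013514² + 0.013514² = 0.000183 + 0.000730 + 0.018262 + 0.572681 + 0.000183 + 0.000183 + 0.000183 + 0.000183 + 0.000183 = 0.592768.
So 1/D = 1.68700, i.e. 1.687 to 3 decimal places.

1.687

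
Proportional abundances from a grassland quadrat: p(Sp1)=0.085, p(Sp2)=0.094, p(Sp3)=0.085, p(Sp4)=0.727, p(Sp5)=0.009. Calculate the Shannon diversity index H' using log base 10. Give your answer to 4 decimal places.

0.3976

Each pᵢ log₁₀ pᵢ term (working shown to 6 dp, full precision carried): 0.085×(-1.070581)=-0.090999, 0.094×(-1.026872)=-0.096526, 0.085×(-1.070581)=-0.090999, 0.727×(-0.138466)=-0.100664, 0.009×(-2.045757)=-0.018412.
Sum = -0.397601, so H' = 0.3976.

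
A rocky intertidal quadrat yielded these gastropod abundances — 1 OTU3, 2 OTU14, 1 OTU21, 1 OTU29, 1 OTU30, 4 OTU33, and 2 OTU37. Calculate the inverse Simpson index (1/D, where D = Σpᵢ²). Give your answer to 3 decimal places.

5.143

Total N = 1+2+1+1+1+4+2 = 12, so the proportions are 0.0833333, 0.1666667, 0.0833333, 0.0833333, 0.0833333, 0.3333333, 0.1666667 (working shown to 7 dp, full precision carried).
D = 0.0833333² + 0.1666667² + 0.0833333² + 0.0833333² + 0.0833333² + 0.3333333² + 0.1666667² = 0.0069444 + 0.0277778 + 0.0069444 + 0.0069444 + 0.0069444 + 0.1111111 + 0.0277778 = 0.1944444.
So 1/D = 5.14286, i.e. 5.143 to 3 decimal places.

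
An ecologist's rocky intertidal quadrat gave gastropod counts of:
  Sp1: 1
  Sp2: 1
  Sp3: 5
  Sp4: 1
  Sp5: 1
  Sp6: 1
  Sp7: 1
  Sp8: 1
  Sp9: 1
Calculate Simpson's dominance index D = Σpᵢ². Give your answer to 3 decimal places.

0.195

Total N = 1+1+5+1+1+1+1+1+1 = 13, so the proportions are 0.07692, 0.07692, 0.38462, 0.07692, 0.07692, 0.07692, 0.07692, 0.07692, 0.07692 (working shown to 5 dp, full precision carried).
D = 0.07692² + 0.07692² + 0.38462² + 0.07692² + 0.07692² + 0.07692² + 0.07692² + 0.07692² + 0.07692² = 0.00592 + 0.00592 + 0.14793 + 0.00592 + 0.00592 + 0.00592 + 0.00592 + 0.00592 + 0.00592 = 0.19527.
To 3 decimal places, D = 0.195.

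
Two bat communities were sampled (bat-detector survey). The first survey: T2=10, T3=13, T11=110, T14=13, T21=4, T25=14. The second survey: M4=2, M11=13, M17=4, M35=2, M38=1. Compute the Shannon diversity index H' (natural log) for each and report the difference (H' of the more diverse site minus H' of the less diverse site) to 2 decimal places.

The first survey: N=164, proportions 0.061, 0.0793, 0.6707, 0.0793, 0.0244, 0.0854, giving H' = 1.1410 (working shown to 4 dp, full precision carried).
The second survey: N=22, proportions 0.0909, 0.5909, 0.1818, 0.0909, 0.0455, giving H' = 1.1973.
Difference = |1.1410 − 1.1973| = 0.0563, i.e. 0.06 to 2 decimal places.

0.06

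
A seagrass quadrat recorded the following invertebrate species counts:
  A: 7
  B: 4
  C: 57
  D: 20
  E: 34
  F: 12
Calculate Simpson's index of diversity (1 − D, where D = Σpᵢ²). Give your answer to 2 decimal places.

0.72

Total N = 7+4+57+20+34+12 = 134, so the proportions are 0.0522, 0.0299, 0.4254, 0.1493, 0.2537, 0.0896 (working shown to 4 dp, full precision carried).
D = 0.0522² + 0.0299² + 0.4254² + 0.1493² + 0.2537² + 0.0896² = 0.0027 + 0.0009 + 0.1809 + 0.0223 + 0.0644 + 0.0080 = 0.2792.
So 1 − D = 0.7208, i.e. 0.72 to 2 decimal places.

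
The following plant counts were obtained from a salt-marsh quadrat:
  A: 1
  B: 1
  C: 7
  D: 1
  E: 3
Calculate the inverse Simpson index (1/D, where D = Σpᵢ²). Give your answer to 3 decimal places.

2.770

Total N = 1+1+7+1+3 = 13, so the proportions are 0.076923, 0.076923, 0.538462, 0.076923, 0.230769 (working shown to 6 dp, full precision carried).
D = 0.076923² + 0.076923² + 0.538462² + 0.076923² + 0.230769² = 0.005917 + 0.005917 + 0.289941 + 0.005917 + 0.053254 = 0.360947.
So 1/D = 2.77049, i.e. 2.770 to 3 decimal places.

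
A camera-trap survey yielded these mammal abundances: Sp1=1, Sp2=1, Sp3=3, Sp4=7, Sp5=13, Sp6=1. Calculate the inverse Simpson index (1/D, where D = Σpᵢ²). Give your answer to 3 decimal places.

2.939

Total N = 1+1+3+7+13+1 = 26, so the proportions are 0.038462, 0.038462, 0.115385, 0.269231, 0.5, 0.038462 (working shown to 6 dp, full precision carried).
D = 0.038462² + 0.038462² + 0.115385² + 0.269231² + 0.5² + 0.038462² = 0.001479 + 0.001479 + 0.013314 + 0.072485 + 0.250000 + 0.001479 = 0.340237.
So 1/D = 2.93913, i.e. 2.939 to 3 decimal places.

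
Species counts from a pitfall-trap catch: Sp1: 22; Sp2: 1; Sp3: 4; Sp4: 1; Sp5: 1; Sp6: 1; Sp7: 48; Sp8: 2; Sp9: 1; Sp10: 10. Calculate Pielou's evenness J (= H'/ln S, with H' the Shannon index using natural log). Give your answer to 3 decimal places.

0.605

Total N = 22+1+4+1+1+1+48+2+1+10 = 91, so the proportions are 0.24176, 0.01099, 0.04396, 0.01099, 0.01099, 0.01099, 0.52747, 0.02198, 0.01099, 0.10989 (working shown to 5 dp, full precision carried).
H' = −Σ pᵢ ln pᵢ = −((-0.34325) + (-0.04957) + (-0.13734) + (-0.04957) + (-0.04957) + (-0.04957) + (-0.33740) + (-0.08391) + (-0.04957) + (-0.24267)) = 1.39242.
With S = 10 species, ln S = 2.30259, so J = 1.39242/2.30259 = 0.60472, i.e. 0.605 to 3 decimal places.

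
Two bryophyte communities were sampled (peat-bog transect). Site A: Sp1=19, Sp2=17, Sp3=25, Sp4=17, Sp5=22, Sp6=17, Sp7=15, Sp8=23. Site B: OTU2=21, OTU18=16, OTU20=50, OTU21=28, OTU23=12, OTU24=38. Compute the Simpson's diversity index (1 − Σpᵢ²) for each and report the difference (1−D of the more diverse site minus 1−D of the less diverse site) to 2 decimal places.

Site A: N=155, proportions 0.1226, 0.1097, 0.1613, 0.1097, 0.1419, 0.1097, 0.0968, 0.1484, giving 1−D = 0.8713 (working shown to 4 dp, full precision carried).
Site B: N=165, proportions 0.1273, 0.097, 0.303, 0.1697, 0.0727, 0.2303, giving 1−D = 0.7954.
Difference = |0.8713 − 0.7954| = 0.0759, i.e. 0.08 to 2 decimal places.

0.08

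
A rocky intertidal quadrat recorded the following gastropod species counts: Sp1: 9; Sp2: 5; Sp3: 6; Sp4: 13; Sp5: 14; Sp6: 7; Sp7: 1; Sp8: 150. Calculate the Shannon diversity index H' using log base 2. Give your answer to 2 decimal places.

1.53

Total N = 9+5+6+13+14+7+1+150 = 205, so the proportions are 0.0439, 0.0244, 0.0293, 0.0634, 0.0683, 0.0341, 0.0049, 0.7317 (working shown to 4 dp, full precision carried).
Each pᵢ log₂ pᵢ term: 0.0439×(-4.5096)=-0.1980, 0.0244×(-5.3576)=-0.1307, 0.0293×(-5.0945)=-0.1491, 0.0634×(-3.9790)=-0.2523, 0.0683×(-3.8721)=-0.2644, 0.0341×(-4.8721)=-0.1664, 0.0049×(-7.6795)=-0.0375, 0.7317×(-0.4507)=-0.3298.
Sum = -1.5281, so H' = 1.53.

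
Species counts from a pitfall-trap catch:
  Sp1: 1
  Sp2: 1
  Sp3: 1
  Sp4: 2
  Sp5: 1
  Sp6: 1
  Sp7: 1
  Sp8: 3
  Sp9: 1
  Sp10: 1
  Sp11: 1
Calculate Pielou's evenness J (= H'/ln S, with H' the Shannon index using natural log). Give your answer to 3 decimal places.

0.961

Total N = 1+1+1+2+1+1+1+3+1+1+1 = 14, so the proportions are 0.07143, 0.07143, 0.07143, 0.14286, 0.07143, 0.07143, 0.07143, 0.21429, 0.07143, 0.07143, 0.07143 (working shown to 5 dp, full precision carried).
H' = −Σ pᵢ ln pᵢ = −((-0.18850) + (-0.18850) + (-0.18850) + (-0.27799) + (-0.18850) + (-0.18850) + (-0.18850) + (-0.33010) + (-0.18850) + (-0.18850) + (-0.18850)) = 2.30462.
With S = 11 species, ln S = 2.39790, so J = 2.30462/2.39790 = 0.96110, i.e. 0.961 to 3 decimal places.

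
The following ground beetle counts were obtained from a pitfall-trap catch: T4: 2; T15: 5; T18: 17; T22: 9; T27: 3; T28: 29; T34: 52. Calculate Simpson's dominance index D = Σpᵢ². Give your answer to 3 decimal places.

Total N = 2+5+17+9+3+29+52 = 117, so the proportions are 0.01709, 0.04274, 0.1453, 0.07692, 0.02564, 0.24786, 0.44444 (working shown to 5 dp, full precision carried).
D = 0.01709² + 0.04274² + 0.1453² + 0.07692² + 0.02564² + 0.24786² + 0.44444² = 0.00029 + 0.00183 + 0.02111 + 0.00592 + 0.00066 + 0.06144 + 0.19753 = 0.28877.
To 3 decimal places, D = 0.289.

0.289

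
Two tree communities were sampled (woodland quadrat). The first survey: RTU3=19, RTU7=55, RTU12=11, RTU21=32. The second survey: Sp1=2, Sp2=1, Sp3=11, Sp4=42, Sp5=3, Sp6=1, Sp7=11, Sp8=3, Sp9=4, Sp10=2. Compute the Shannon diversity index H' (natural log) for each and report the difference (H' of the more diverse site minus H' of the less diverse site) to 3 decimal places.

0.347

The first survey: N=117, proportions 0.16239, 0.47009, 0.09402, 0.2735, giving H' = 1.22689 (working shown to 5 dp, full precision carried).
The second survey: N=80, proportions 0.025, 0.0125, 0.1375, 0.525, 0.0375, 0.0125, 0.1375, 0.0375, 0.05, 0.025, giving H' = 1.57396.
Difference = |1.22689 − 1.57396| = 0.34707, i.e. 0.347 to 3 decimal places.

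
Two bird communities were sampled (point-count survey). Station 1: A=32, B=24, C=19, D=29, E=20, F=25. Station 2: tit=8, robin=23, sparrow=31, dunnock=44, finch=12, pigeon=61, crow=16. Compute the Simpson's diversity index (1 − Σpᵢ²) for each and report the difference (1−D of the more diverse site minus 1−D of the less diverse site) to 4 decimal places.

Station 1: N=149, proportions 0.214765, 0.161074, 0.127517, 0.194631, 0.134228, 0.167785, giving 1−D = 0.827620 (working shown to 6 dp, full precision carried).
Station 2: N=195, proportions 0.041026, 0.117949, 0.158974, 0.225641, 0.061538, 0.312821, 0.082051, giving 1−D = 0.799842.
Difference = |0.827620 − 0.799842| = 0.027778, i.e. 0.0278 to 4 decimal places.

0.0278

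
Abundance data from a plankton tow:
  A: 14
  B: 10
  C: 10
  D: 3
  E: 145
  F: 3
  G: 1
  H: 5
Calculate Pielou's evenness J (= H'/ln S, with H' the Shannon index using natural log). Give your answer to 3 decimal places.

Total N = 14+10+10+3+145+3+1+5 = 191, so the proportions are 0.0733, 0.05236, 0.05236, 0.01571, 0.75916, 0.01571, 0.00524, 0.02618 (working shown to 5 dp, full precision carried).
H' = −Σ pᵢ ln pᵢ = −((-0.19154) + (-0.15443) + (-0.15443) + (-0.06524) + (-0.20918) + (-0.06524) + (-0.02750) + (-0.09536)) = 0.96293.
With S = 8 species, ln S = 2.07944, so J = 0.96293/2.07944 = 0.46307, i.e. 0.463 to 3 decimal places.

0.463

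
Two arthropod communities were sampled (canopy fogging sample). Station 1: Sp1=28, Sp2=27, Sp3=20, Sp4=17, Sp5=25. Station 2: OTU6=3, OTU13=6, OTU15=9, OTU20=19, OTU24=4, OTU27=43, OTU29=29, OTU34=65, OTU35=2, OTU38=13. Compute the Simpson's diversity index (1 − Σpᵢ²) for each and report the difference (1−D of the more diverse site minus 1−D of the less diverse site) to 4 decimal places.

0.0027

Station 1: N=117, proportions 0.239316, 0.230769, 0.17094, 0.145299, 0.213675, giving 1−D = 0.793484 (working shown to 6 dp, full precision carried).
Station 2: N=193, proportions 0.015544, 0.031088, 0.046632, 0.098446, 0.020725, 0.222798, 0.150259, 0.336788, 0.010363, 0.067358, giving 1−D = 0.796209.
Difference = |0.793484 − 0.796209| = 0.002725, i.e. 0.0027 to 4 decimal places.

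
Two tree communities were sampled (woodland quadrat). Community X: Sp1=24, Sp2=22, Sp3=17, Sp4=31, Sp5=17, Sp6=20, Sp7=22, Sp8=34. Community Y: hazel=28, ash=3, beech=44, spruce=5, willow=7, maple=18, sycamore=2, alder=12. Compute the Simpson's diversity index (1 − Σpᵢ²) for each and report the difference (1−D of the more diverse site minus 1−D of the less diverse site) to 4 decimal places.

0.0986

Community X: N=187, proportions 0.128342, 0.117647, 0.090909, 0.165775, 0.090909, 0.106952, 0.117647, 0.181818, giving 1−D = 0.867340 (working shown to 6 dp, full precision carried).
Community Y: N=119, proportions 0.235294, 0.02521, 0.369748, 0.042017, 0.058824, 0.151261, 0.016807, 0.10084, giving 1−D = 0.768731.
Difference = |0.867340 − 0.768731| = 0.098609, i.e. 0.0986 to 4 decimal places.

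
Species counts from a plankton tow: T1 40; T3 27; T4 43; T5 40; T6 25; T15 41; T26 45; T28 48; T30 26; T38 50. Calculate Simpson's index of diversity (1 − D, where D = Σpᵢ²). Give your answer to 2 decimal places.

0.89

Total N = 40+27+43+40+25+41+45+48+26+50 = 385, so the proportions are 0.1039, 0.0701, 0.1117, 0.1039, 0.0649, 0.1065, 0.1169, 0.1247, 0.0675, 0.1299 (working shown to 4 dp, full precision carried).
D = 0.1039² + 0.0701² + 0.1117² + 0.1039² + 0.0649² + 0.1065² + 0.1169² + 0.1247² + 0.0675² + 0.1299² = 0.0108 + 0.0049 + 0.0125 + 0.0108 + 0.0042 + 0.0113 + 0.0137 + 0.0155 + 0.0046 + 0.0169 = 0.1052.
So 1 − D = 0.8948, i.e. 0.89 to 2 decimal places.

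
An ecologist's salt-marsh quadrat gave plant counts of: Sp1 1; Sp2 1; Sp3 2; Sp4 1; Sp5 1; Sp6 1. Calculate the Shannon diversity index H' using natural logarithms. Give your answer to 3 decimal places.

Total N = 1+1+2+1+1+1 = 7, so the proportions are 0.14286, 0.14286, 0.28571, 0.14286, 0.14286, 0.14286 (working shown to 5 dp, full precision carried).
Each pᵢ ln pᵢ term: 0.14286×(-1.94591)=-0.27799, 0.14286×(-1.94591)=-0.27799, 0.28571×(-1.25276)=-0.35793, 0.14286×(-1.94591)=-0.27799, 0.14286×(-1.94591)=-0.27799, 0.14286×(-1.94591)=-0.27799.
Sum = -1.74787, so H' = 1.748.

1.748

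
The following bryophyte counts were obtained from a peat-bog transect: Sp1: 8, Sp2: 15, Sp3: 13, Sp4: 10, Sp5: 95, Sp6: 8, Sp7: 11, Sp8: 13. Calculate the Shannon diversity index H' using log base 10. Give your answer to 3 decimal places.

0.675

Total N = 8+15+13+10+95+8+11+13 = 173, so the proportions are 0.04624, 0.08671, 0.07514, 0.0578, 0.54913, 0.04624, 0.06358, 0.07514 (working shown to 5 dp, full precision carried).
Each pᵢ log₁₀ pᵢ term: 0.04624×(-1.33496)=-0.06173, 0.08671×(-1.06195)=-0.09208, 0.07514×(-1.12410)=-0.08447, 0.0578×(-1.23805)=-0.07156, 0.54913×(-0.26032)=-0.14295, 0.04624×(-1.33496)=-0.06173, 0.06358×(-1.19665)=-0.07609, 0.07514×(-1.12410)=-0.08447.
Sum = -0.67508, so H' = 0.675.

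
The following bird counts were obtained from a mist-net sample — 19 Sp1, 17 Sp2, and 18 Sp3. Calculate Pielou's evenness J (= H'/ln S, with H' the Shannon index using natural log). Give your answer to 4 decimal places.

0.9991

Total N = 19+17+18 = 54, so the proportions are 0.351852, 0.314815, 0.333333 (working shown to 6 dp, full precision carried).
H' = −Σ pᵢ ln pᵢ = −((-0.367525) + (-0.363854) + (-0.366204)) = 1.097583.
With S = 3 species, ln S = 1.098612, so J = 1.097583/1.098612 = 0.999063, i.e. 0.9991 to 4 decimal places.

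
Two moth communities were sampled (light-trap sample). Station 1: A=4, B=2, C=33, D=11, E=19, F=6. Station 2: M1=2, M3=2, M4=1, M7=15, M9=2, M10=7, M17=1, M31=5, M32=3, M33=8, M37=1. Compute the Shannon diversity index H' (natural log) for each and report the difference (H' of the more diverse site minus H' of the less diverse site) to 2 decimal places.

0.57

Station 1: N=75, proportions 0.0533333, 0.0266667, 0.44, 0.1466667, 0.2533333, 0.08, giving H' = 1.4456486 (working shown to 7 dp, full precision carried).
Station 2: N=47, proportions 0.0425532, 0.0425532, 0.0212766, 0.3191489, 0.0425532, 0.1489362, 0.0212766, 0.106383, 0.0638298, 0.1702128, 0.0212766, giving H' = 2.0122845.
Difference = |1.4456486 − 2.0122845| = 0.5666359, i.e. 0.57 to 2 decimal places.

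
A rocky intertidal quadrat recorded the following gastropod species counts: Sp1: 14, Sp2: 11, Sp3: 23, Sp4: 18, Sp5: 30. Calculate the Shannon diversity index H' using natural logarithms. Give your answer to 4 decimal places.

1.5487

Total N = 14+11+23+18+30 = 96, so the proportions are 0.145833, 0.114583, 0.239583, 0.1875, 0.3125 (working shown to 6 dp, full precision carried).
Each pᵢ ln pᵢ term: 0.145833×(-1.925291)=-0.280772, 0.114583×(-2.166453)=-0.248239, 0.239583×(-1.428854)=-0.342330, 0.1875×(-1.673976)=-0.313871, 0.3125×(-1.163151)=-0.363485.
Sum = -1.548696, so H' = 1.5487.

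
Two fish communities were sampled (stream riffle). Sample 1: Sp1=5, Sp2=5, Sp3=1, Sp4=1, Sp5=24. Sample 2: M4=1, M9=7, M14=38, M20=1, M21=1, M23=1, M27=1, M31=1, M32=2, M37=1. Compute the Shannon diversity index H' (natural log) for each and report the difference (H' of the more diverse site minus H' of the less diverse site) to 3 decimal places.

0.134

Sample 1: N=36, proportions 0.13889, 0.13889, 0.02778, 0.02778, 0.66667, giving H' = 1.01775 (working shown to 5 dp, full precision carried).
Sample 2: N=54, proportions 0.01852, 0.12963, 0.7037, 0.01852, 0.01852, 0.01852, 0.01852, 0.01852, 0.03704, 0.01852, giving H' = 1.15128.
Difference = |1.01775 − 1.15128| = 0.13353, i.e. 0.134 to 3 decimal places.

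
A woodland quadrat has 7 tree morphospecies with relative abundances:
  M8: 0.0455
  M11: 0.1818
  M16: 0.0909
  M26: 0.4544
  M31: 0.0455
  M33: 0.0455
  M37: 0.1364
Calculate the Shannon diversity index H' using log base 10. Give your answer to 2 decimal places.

Each pᵢ log₁₀ pᵢ term (working shown to 4 dp, full precision carried): 0.0455×(-1.3420)=-0.0611, 0.1818×(-0.7404)=-0.1346, 0.0909×(-1.0414)=-0.0947, 0.4544×(-0.3426)=-0.1557, 0.0455×(-1.3420)=-0.0611, 0.0455×(-1.3420)=-0.0611, 0.1364×(-0.8652)=-0.1180.
Sum = -0.6861, so H' = 0.69.

0.69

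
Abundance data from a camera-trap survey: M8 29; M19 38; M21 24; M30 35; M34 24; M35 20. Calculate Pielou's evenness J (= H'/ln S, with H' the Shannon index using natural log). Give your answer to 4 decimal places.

Total N = 29+38+24+35+24+20 = 170, so the proportions are 0.170588, 0.223529, 0.141176, 0.205882, 0.141176, 0.117647 (working shown to 6 dp, full precision carried).
H' = −Σ pᵢ ln pᵢ = −((-0.301686) + (-0.334895) + (-0.276387) + (-0.325387) + (-0.276387) + (-0.251772)) = 1.766515.
With S = 6 species, ln S = 1.791759, so J = 1.766515/1.791759 = 0.985911, i.e. 0.9859 to 4 decimal places.

0.9859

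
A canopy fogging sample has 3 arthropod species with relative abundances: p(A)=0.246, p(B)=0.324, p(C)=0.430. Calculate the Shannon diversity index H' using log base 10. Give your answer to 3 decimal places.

Each pᵢ log₁₀ pᵢ term (working shown to 5 dp, full precision carried): 0.246×(-0.60906)=-0.14983, 0.324×(-0.48945)=-0.15858, 0.43×(-0.36653)=-0.15761.
Sum = -0.46602, so H' = 0.466.

0.466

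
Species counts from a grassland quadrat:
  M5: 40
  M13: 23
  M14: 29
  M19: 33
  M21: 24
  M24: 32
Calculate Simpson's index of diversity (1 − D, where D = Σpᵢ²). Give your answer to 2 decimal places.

0.83

Total N = 40+23+29+33+24+32 = 181, so the proportions are 0.221, 0.1271, 0.1602, 0.1823, 0.1326, 0.1768 (working shown to 4 dp, full precision carried).
D = 0.221² + 0.1271² + 0.1602² + 0.1823² + 0.1326² + 0.1768² = 0.0488 + 0.0161 + 0.0257 + 0.0332 + 0.0176 + 0.0313 = 0.1727.
So 1 − D = 0.8273, i.e. 0.83 to 2 decimal places.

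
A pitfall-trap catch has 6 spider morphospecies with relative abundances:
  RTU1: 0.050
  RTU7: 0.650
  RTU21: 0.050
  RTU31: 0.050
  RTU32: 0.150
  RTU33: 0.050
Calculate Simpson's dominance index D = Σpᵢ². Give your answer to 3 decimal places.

D = 0.05² + 0.65² + 0.05² + 0.05² + 0.15² + 0.05² = 0.00250 + 0.42250 + 0.00250 + 0.00250 + 0.02250 + 0.00250 = 0.45500 (working shown to 5 dp, full precision carried).
To 3 decimal places, D = 0.455.

0.455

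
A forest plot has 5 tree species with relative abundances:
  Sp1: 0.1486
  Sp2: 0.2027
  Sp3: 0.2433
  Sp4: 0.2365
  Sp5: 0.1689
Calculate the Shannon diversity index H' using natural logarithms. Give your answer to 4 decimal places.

Each pᵢ ln pᵢ term (working shown to 6 dp, full precision carried): 0.1486×(-1.906497)=-0.283305, 0.2027×(-1.596028)=-0.323515, 0.2433×(-1.413460)=-0.343895, 0.2365×(-1.441807)=-0.340987, 0.1689×(-1.778448)=-0.300380.
Sum = -1.592083, so H' = 1.5921.

1.5921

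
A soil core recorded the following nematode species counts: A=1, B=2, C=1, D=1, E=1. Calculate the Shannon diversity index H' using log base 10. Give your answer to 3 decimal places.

0.678

Total N = 1+2+1+1+1 = 6, so the proportions are 0.16667, 0.33333, 0.16667, 0.16667, 0.16667 (working shown to 5 dp, full precision carried).
Each pᵢ log₁₀ pᵢ term: 0.16667×(-0.77815)=-0.12969, 0.33333×(-0.47712)=-0.15904, 0.16667×(-0.77815)=-0.12969, 0.16667×(-0.77815)=-0.12969, 0.16667×(-0.77815)=-0.12969.
Sum = -0.67781, so H' = 0.678.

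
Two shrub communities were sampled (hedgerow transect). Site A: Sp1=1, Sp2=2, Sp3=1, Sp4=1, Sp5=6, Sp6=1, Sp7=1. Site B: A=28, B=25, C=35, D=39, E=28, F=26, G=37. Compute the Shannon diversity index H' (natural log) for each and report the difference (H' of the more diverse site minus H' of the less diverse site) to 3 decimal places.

Site A: N=13, proportions 0.07692, 0.15385, 0.07692, 0.07692, 0.46154, 0.07692, 0.07692, giving H' = 1.63135 (working shown to 5 dp, full precision carried).
Site B: N=218, proportions 0.12844, 0.11468, 0.16055, 0.1789, 0.12844, 0.11927, 0.16972, giving H' = 1.93172.
Difference = |1.63135 − 1.93172| = 0.30037, i.e. 0.300 to 3 decimal places.

0.300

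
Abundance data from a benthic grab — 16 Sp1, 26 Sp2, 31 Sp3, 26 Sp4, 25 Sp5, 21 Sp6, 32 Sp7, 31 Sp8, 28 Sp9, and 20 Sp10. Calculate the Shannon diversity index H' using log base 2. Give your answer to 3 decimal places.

Total N = 16+26+31+26+25+21+32+31+28+20 = 256, so the proportions are 0.0625, 0.10156, 0.12109, 0.10156, 0.09766, 0.08203, 0.125, 0.12109, 0.10938, 0.07812 (working shown to 5 dp, full precision carried).
Each pᵢ log₂ pᵢ term: 0.0625×(-4.00000)=-0.25000, 0.10156×(-3.29956)=-0.33511, 0.12109×(-3.04580)=-0.36883, 0.10156×(-3.29956)=-0.33511, 0.09766×(-3.35614)=-0.32775, 0.08203×(-3.60768)=-0.29594, 0.125×(-3.00000)=-0.37500, 0.12109×(-3.04580)=-0.36883, 0.10938×(-3.19265)=-0.34920, 0.07812×(-3.67807)=-0.28735.
Sum = -3.29311, so H' = 3.293.

3.293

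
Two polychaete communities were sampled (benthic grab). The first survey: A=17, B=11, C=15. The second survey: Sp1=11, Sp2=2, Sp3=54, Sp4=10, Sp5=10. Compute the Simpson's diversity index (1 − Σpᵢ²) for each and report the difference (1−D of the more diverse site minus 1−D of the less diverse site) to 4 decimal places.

0.0848

The first survey: N=43, proportions 0.395349, 0.255814, 0.348837, giving 1−D = 0.656571 (working shown to 6 dp, full precision carried).
The second survey: N=87, proportions 0.126437, 0.022989, 0.62069, 0.114943, 0.114943, giving 1−D = 0.571806.
Difference = |0.656571 − 0.571806| = 0.084765, i.e. 0.0848 to 4 decimal places.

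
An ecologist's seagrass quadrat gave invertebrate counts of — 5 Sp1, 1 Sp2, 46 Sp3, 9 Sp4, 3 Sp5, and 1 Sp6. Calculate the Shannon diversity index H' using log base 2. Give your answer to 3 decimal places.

1.423

Total N = 5+1+46+9+3+1 = 65, so the proportions are 0.07692, 0.01538, 0.70769, 0.13846, 0.04615, 0.01538 (working shown to 5 dp, full precision carried).
Each pᵢ log₂ pᵢ term: 0.07692×(-3.70044)=-0.28465, 0.01538×(-6.02237)=-0.09265, 0.70769×(-0.49881)=-0.35300, 0.13846×(-2.85244)=-0.39495, 0.04615×(-4.43741)=-0.20480, 0.01538×(-6.02237)=-0.09265.
Sum = -1.42271, so H' = 1.423.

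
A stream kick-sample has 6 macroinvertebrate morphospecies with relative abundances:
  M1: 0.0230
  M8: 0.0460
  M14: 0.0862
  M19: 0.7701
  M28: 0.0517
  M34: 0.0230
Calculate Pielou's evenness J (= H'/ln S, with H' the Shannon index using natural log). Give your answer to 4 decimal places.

0.4916

H' = −Σ pᵢ ln pᵢ = −((-0.086762) + (-0.141639) + (-0.211284) + (-0.201177) + (-0.153151) + (-0.086762)) = 0.880775 (working shown to 6 dp, full precision carried).
With S = 6 species, ln S = 1.791759, so J = 0.880775/1.791759 = 0.491570, i.e. 0.4916 to 4 decimal places.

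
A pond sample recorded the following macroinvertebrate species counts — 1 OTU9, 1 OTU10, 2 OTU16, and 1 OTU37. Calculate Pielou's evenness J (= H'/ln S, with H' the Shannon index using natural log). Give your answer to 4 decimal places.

Total N = 1+1+2+1 = 5, so the proportions are 0.2, 0.2, 0.4, 0.2 (working shown to 6 dp, full precision carried).
H' = −Σ pᵢ ln pᵢ = −((-0.321888) + (-0.321888) + (-0.366516) + (-0.321888)) = 1.332179.
With S = 4 species, ln S = 1.386294, so J = 1.332179/1.386294 = 0.960964, i.e. 0.9610 to 4 decimal places.

0.9610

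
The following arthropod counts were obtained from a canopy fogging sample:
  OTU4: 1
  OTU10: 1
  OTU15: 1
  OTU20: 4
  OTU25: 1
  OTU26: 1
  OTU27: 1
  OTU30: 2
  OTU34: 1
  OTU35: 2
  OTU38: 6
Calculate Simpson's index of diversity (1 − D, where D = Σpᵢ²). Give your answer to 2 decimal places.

Total N = 1+1+1+4+1+1+1+2+1+2+6 = 21, so the proportions are 0.0476, 0.0476, 0.0476, 0.1905, 0.0476, 0.0476, 0.0476, 0.0952, 0.0476, 0.0952, 0.2857 (working shown to 4 dp, full precision carried).
D = 0.0476² + 0.0476² + 0.0476² + 0.1905² + 0.0476² + 0.0476² + 0.0476² + 0.0952² + 0.0476² + 0.0952² + 0.2857² = 0.0023 + 0.0023 + 0.0023 + 0.0363 + 0.0023 + 0.0023 + 0.0023 + 0.0091 + 0.0023 + 0.0091 + 0.0816 = 0.1519.
So 1 − D = 0.8481, i.e. 0.85 to 2 decimal places.

0.85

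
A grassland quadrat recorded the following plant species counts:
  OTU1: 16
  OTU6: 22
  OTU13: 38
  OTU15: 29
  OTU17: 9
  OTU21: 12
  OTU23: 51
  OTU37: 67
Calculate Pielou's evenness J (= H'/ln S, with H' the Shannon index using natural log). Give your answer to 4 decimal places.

0.9090

Total N = 16+22+38+29+9+12+51+67 = 244, so the proportions are 0.065574, 0.090164, 0.155738, 0.118852, 0.036885, 0.04918, 0.209016, 0.27459 (working shown to 6 dp, full precision carried).
H' = −Σ pᵢ ln pᵢ = −((-0.178661) + (-0.216946) + (-0.289607) + (-0.253141) + (-0.121719) + (-0.148144) + (-0.327182) + (-0.354901)) = 1.890301.
With S = 8 species, ln S = 2.079442, so J = 1.890301/2.079442 = 0.909043, i.e. 0.9090 to 4 decimal places.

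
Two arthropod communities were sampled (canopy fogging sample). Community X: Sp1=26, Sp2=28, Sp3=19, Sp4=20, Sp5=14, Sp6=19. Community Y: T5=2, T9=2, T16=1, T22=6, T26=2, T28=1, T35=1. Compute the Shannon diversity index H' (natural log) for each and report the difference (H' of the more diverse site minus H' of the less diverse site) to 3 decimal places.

Community X: N=126, proportions 0.20635, 0.22222, 0.15079, 0.15873, 0.11111, 0.15079, giving H' = 1.76674 (working shown to 5 dp, full precision carried).
Community Y: N=15, proportions 0.13333, 0.13333, 0.06667, 0.4, 0.13333, 0.06667, 0.06667, giving H' = 1.71409.
Difference = |1.76674 − 1.71409| = 0.05265, i.e. 0.053 to 3 decimal places.

0.053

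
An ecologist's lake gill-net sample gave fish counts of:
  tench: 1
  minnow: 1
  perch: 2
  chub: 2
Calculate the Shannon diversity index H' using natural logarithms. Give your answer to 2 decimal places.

Total N = 1+1+2+2 = 6, so the proportions are 0.1667, 0.1667, 0.3333, 0.3333 (working shown to 4 dp, full precision carried).
Each pᵢ ln pᵢ term: 0.1667×(-1.7918)=-0.2986, 0.1667×(-1.7918)=-0.2986, 0.3333×(-1.0986)=-0.3662, 0.3333×(-1.0986)=-0.3662.
Sum = -1.3297, so H' = 1.33.

1.33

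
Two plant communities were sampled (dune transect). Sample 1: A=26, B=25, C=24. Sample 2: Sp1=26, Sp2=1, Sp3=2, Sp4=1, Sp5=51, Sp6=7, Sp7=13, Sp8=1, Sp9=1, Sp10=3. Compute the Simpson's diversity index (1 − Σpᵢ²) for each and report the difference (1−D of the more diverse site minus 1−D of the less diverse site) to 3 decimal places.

0.021

Sample 1: N=75, proportions 0.34667, 0.33333, 0.32, giving 1−D = 0.66631 (working shown to 5 dp, full precision carried).
Sample 2: N=106, proportions 0.24528, 0.00943, 0.01887, 0.00943, 0.48113, 0.06604, 0.12264, 0.00943, 0.00943, 0.0283, giving 1−D = 0.68743.
Difference = |0.66631 − 0.68743| = 0.02112, i.e. 0.021 to 3 decimal places.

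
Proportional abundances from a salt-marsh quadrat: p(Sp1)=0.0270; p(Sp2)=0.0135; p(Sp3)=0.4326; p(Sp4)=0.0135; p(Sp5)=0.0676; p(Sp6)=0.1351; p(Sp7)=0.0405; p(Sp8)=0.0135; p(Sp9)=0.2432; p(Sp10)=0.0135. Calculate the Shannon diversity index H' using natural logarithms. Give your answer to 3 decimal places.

1.619

Each pᵢ ln pᵢ term (working shown to 5 dp, full precision carried): 0.027×(-3.61192)=-0.09752, 0.0135×(-4.30507)=-0.05812, 0.4326×(-0.83794)=-0.36249, 0.0135×(-4.30507)=-0.05812, 0.0676×(-2.69415)=-0.18212, 0.1351×(-2.00174)=-0.27044, 0.0405×(-3.20645)=-0.12986, 0.0135×(-4.30507)=-0.05812, 0.2432×(-1.41387)=-0.34385, 0.0135×(-4.30507)=-0.05812.
Sum = -1.61876, so H' = 1.619.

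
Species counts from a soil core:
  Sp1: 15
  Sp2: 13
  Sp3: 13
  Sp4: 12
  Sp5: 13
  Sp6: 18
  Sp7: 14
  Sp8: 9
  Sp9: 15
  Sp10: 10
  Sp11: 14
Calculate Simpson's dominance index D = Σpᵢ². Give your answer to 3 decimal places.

0.094

Total N = 15+13+13+12+13+18+14+9+15+10+14 = 146, so the proportions are 0.10274, 0.08904, 0.08904, 0.08219, 0.08904, 0.12329, 0.09589, 0.06164, 0.10274, 0.06849, 0.09589 (working shown to 5 dp, full precision carried).
D = 0.10274² + 0.08904² + 0.08904² + 0.08219² + 0.08904² + 0.12329² + 0.09589² + 0.06164² + 0.10274² + 0.06849² + 0.09589² = 0.01056 + 0.00793 + 0.00793 + 0.00676 + 0.00793 + 0.01520 + 0.00919 + 0.00380 + 0.01056 + 0.00469 + 0.00919 = 0.09373.
To 3 decimal places, D = 0.094.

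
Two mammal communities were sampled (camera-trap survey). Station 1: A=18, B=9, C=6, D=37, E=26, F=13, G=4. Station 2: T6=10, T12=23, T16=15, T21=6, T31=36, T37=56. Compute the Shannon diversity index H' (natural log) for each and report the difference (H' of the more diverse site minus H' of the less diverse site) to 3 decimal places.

0.168

Station 1: N=113, proportions 0.159292, 0.079646, 0.053097, 0.327434, 0.230088, 0.115044, 0.035398, giving H' = 1.720695 (working shown to 6 dp, full precision carried).
Station 2: N=146, proportions 0.068493, 0.157534, 0.10274, 0.041096, 0.246575, 0.383562, giving H' = 1.552511.
Difference = |1.720695 − 1.552511| = 0.168184, i.e. 0.168 to 3 decimal places.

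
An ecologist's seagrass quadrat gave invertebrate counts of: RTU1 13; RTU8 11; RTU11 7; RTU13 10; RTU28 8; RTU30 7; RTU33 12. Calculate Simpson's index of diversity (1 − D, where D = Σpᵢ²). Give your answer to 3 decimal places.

Total N = 13+11+7+10+8+7+12 = 68, so the proportions are 0.19118, 0.16176, 0.10294, 0.14706, 0.11765, 0.10294, 0.17647 (working shown to 5 dp, full precision carried).
D = 0.19118² + 0.16176² + 0.10294² + 0.14706² + 0.11765² + 0.10294² + 0.17647² = 0.03655 + 0.02617 + 0.01060 + 0.02163 + 0.01384 + 0.01060 + 0.03114 = 0.15052.
So 1 − D = 0.84948, i.e. 0.849 to 3 decimal places.

0.849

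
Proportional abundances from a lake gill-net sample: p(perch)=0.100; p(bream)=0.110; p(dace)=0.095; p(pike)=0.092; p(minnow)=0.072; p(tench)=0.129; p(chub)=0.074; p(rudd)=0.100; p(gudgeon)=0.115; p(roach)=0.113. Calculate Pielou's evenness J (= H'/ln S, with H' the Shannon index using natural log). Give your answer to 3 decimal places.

0.994

H' = −Σ pᵢ ln pᵢ = −((-0.23026) + (-0.24280) + (-0.22362) + (-0.21951) + (-0.18944) + (-0.26418) + (-0.19267) + (-0.23026) + (-0.24872) + (-0.24638)) = 2.28785 (working shown to 5 dp, full precision carried).
With S = 10 species, ln S = 2.30259, so J = 2.28785/2.30259 = 0.99360, i.e. 0.994 to 3 decimal places.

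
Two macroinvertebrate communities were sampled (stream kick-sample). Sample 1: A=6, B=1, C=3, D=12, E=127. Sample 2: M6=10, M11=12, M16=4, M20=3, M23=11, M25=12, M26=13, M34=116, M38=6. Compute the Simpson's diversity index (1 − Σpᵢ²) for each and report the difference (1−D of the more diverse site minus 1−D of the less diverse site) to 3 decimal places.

0.329

Sample 1: N=149, proportions 0.04027, 0.00671, 0.02013, 0.08054, 0.85235, giving 1−D = 0.26494 (working shown to 5 dp, full precision carried).
Sample 2: N=187, proportions 0.05348, 0.06417, 0.02139, 0.01604, 0.05882, 0.06417, 0.06952, 0.62032, 0.03209, giving 1−D = 0.59407.
Difference = |0.26494 − 0.59407| = 0.32913, i.e. 0.329 to 3 decimal places.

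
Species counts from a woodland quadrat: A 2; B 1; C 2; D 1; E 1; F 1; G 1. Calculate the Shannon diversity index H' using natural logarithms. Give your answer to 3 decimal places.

1.889

Total N = 2+1+2+1+1+1+1 = 9, so the proportions are 0.22222, 0.11111, 0.22222, 0.11111, 0.11111, 0.11111, 0.11111 (working shown to 5 dp, full precision carried).
Each pᵢ ln pᵢ term: 0.22222×(-1.50408)=-0.33424, 0.11111×(-2.19722)=-0.24414, 0.22222×(-1.50408)=-0.33424, 0.11111×(-2.19722)=-0.24414, 0.11111×(-2.19722)=-0.24414, 0.11111×(-2.19722)=-0.24414, 0.11111×(-2.19722)=-0.24414.
Sum = -1.88916, so H' = 1.889.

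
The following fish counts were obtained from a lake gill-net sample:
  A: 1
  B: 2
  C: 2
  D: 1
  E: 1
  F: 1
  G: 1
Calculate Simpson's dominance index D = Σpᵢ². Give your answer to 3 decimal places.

0.160

Total N = 1+2+2+1+1+1+1 = 9, so the proportions are 0.111111, 0.222222, 0.222222, 0.111111, 0.111111, 0.111111, 0.111111 (working shown to 6 dp, full precision carried).
D = 0.111111² + 0.222222² + 0.222222² + 0.111111² + 0.111111² + 0.111111² + 0.111111² = 0.012346 + 0.049383 + 0.049383 + 0.012346 + 0.012346 + 0.012346 + 0.012346 = 0.160494.
To 3 decimal places, D = 0.160.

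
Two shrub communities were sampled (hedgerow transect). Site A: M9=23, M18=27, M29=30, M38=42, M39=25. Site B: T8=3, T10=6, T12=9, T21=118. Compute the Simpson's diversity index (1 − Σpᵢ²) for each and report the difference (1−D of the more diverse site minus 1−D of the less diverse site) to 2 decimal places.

0.55

Site A: N=147, proportions 0.1565, 0.1837, 0.2041, 0.2857, 0.1701, giving 1−D = 0.7896 (working shown to 4 dp, full precision carried).
Site B: N=136, proportions 0.0221, 0.0441, 0.0662, 0.8676, giving 1−D = 0.2404.
Difference = |0.7896 − 0.2404| = 0.5492, i.e. 0.55 to 2 decimal places.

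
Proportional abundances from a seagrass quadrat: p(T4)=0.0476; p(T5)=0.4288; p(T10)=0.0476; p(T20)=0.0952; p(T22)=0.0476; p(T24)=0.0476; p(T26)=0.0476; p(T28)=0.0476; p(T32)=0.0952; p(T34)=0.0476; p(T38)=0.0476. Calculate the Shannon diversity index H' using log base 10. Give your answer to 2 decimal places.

Each pᵢ log₁₀ pᵢ term (working shown to 4 dp, full precision carried): 0.0476×(-1.3224)=-0.0629, 0.4288×(-0.3677)=-0.1577, 0.0476×(-1.3224)=-0.0629, 0.0952×(-1.0214)=-0.0972, 0.0476×(-1.3224)=-0.0629, 0.0476×(-1.3224)=-0.0629, 0.0476×(-1.3224)=-0.0629, 0.0476×(-1.3224)=-0.0629, 0.0952×(-1.0214)=-0.0972, 0.0476×(-1.3224)=-0.0629, 0.0476×(-1.3224)=-0.0629.
Sum = -0.8557, so H' = 0.86.

0.86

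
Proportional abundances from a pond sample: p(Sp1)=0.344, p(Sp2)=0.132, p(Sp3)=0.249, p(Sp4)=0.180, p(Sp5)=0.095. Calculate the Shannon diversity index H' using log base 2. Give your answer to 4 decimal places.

2.1826

Each pᵢ log₂ pᵢ term (working shown to 6 dp, full precision carried): 0.344×(-1.539520)=-0.529595, 0.132×(-2.921390)=-0.385624, 0.249×(-2.005782)=-0.499440, 0.18×(-2.473931)=-0.445308, 0.095×(-3.395929)=-0.322613.
Sum = -2.182579, so H' = 2.1826.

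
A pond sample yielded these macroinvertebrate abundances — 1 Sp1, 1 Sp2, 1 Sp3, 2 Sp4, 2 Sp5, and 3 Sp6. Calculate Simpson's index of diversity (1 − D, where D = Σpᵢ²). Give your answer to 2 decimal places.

Total N = 1+1+1+2+2+3 = 10, so the proportions are 0.1, 0.1, 0.1, 0.2, 0.2, 0.3 (working shown to 4 dp, full precision carried).
D = 0.1² + 0.1² + 0.1² + 0.2² + 0.2² + 0.3² = 0.0100 + 0.0100 + 0.0100 + 0.0400 + 0.0400 + 0.0900 = 0.2000.
So 1 − D = 0.8000, i.e. 0.80 to 2 decimal places.

0.80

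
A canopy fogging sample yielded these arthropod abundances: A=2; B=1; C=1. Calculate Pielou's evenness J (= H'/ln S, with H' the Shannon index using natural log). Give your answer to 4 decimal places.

0.9464

Total N = 2+1+1 = 4, so the proportions are 0.5, 0.25, 0.25 (working shown to 6 dp, full precision carried).
H' = −Σ pᵢ ln pᵢ = −((-0.346574) + (-0.346574) + (-0.346574)) = 1.039721.
With S = 3 species, ln S = 1.098612, so J = 1.039721/1.098612 = 0.946395, i.e. 0.9464 to 4 decimal places.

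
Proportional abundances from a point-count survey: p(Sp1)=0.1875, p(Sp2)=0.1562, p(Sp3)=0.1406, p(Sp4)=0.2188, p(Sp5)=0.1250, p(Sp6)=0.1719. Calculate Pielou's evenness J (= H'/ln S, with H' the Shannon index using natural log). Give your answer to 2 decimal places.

H' = −Σ pᵢ ln pᵢ = −((-0.3139) + (-0.2900) + (-0.2758) + (-0.3325) + (-0.2599) + (-0.3027)) = 1.7748 (working shown to 4 dp, full precision carried).
With S = 6 species, ln S = 1.7918, so J = 1.7748/1.7918 = 0.9905, i.e. 0.99 to 2 decimal places.

0.99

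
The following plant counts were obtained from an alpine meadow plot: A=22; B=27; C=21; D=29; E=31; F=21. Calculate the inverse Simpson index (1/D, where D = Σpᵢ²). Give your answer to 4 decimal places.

5.8509

Total N = 22+27+21+29+31+21 = 151, so the proportions are 0.14569536, 0.17880795, 0.13907285, 0.19205298, 0.20529801, 0.13907285 (working shown to 8 dp, full precision carried).
D = 0.14569536² + 0.17880795² + 0.13907285² + 0.19205298² + 0.20529801² + 0.13907285² = 0.02122714 + 0.03197228 + 0.01934126 + 0.03688435 + 0.04214727 + 0.01934126 = 0.17091356.
So 1/D = 5.850911, i.e. 5.8509 to 4 decimal places.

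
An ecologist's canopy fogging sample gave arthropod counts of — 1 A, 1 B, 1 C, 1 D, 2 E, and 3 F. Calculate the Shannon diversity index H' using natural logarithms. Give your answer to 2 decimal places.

Total N = 1+1+1+1+2+3 = 9, so the proportions are 0.1111, 0.1111, 0.1111, 0.1111, 0.2222, 0.3333 (working shown to 4 dp, full precision carried).
Each pᵢ ln pᵢ term: 0.1111×(-2.1972)=-0.2441, 0.1111×(-2.1972)=-0.2441, 0.1111×(-2.1972)=-0.2441, 0.1111×(-2.1972)=-0.2441, 0.2222×(-1.5041)=-0.3342, 0.3333×(-1.0986)=-0.3662.
Sum = -1.6770, so H' = 1.68.

1.68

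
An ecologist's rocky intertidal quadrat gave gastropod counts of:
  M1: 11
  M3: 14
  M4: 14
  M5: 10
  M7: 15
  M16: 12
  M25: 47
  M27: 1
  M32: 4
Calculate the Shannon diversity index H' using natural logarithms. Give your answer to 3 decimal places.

1.881

Total N = 11+14+14+10+15+12+47+1+4 = 128, so the proportions are 0.08594, 0.10938, 0.10938, 0.07812, 0.11719, 0.09375, 0.36719, 0.00781, 0.03125 (working shown to 5 dp, full precision carried).
Each pᵢ ln pᵢ term: 0.08594×(-2.45413)=-0.21090, 0.10938×(-2.21297)=-0.24204, 0.10938×(-2.21297)=-0.24204, 0.07812×(-2.54945)=-0.19918, 0.11719×(-2.14398)=-0.25125, 0.09375×(-2.36712)=-0.22192, 0.36719×(-1.00188)=-0.36788, 0.00781×(-4.85203)=-0.03791, 0.03125×(-3.46574)=-0.10830.
Sum = -1.88142, so H' = 1.881.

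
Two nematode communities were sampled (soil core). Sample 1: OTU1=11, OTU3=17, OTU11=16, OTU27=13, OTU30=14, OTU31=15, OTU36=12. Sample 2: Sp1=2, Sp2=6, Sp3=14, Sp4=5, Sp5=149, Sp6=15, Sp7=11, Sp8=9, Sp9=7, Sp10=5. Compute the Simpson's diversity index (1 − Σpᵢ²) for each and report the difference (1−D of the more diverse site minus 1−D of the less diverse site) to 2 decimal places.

Sample 1: N=98, proportions 0.1122, 0.1735, 0.1633, 0.1327, 0.1429, 0.1531, 0.1224, giving 1−D = 0.8542 (working shown to 4 dp, full precision carried).
Sample 2: N=223, proportions 0.009, 0.0269, 0.0628, 0.0224, 0.6682, 0.0673, 0.0493, 0.0404, 0.0314, 0.0224, giving 1−D = 0.5382.
Difference = |0.8542 − 0.5382| = 0.3160, i.e. 0.32 to 2 decimal places.

0.32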